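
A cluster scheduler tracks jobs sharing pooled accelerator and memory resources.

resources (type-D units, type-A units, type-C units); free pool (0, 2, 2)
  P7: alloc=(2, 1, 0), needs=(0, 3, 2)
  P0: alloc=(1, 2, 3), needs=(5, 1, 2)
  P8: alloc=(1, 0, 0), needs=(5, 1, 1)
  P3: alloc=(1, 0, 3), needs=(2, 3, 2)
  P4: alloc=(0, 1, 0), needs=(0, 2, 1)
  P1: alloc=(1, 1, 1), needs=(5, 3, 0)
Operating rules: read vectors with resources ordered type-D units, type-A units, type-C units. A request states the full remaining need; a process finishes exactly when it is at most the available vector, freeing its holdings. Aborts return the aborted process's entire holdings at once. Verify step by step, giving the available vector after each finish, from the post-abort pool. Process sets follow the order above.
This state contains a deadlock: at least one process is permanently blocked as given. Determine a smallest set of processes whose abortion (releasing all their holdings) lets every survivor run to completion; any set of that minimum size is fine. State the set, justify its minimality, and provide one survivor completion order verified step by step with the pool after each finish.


Minimum abort set: P0 and P8.
Key observation: the deadlocked P1 becomes finishable only because P0 and P8 released (2, 2, 3); it completes at step 3 below.
Minimality, checking each single-abort alternative: P7 alone leaves P0 blocked (short on type-D units); P0 alone leaves P8 blocked (short on type-D units); P8 alone leaves P0 blocked (short on type-D units); P3 alone leaves P0 blocked (short on type-D units); P4 alone leaves P0 blocked (short on type-D units); P1 alone leaves P0 blocked (short on type-D units).
Survivors finish in the order: P3, P7, P1, P4. Step-by-step check (pool after the aborts first):
  pool = (2, 4, 5)
  P3 needs (2, 3, 2) <= (2, 4, 5) -> finishes; pool += (1, 0, 3) = (3, 4, 8)
  P7 needs (0, 3, 2) <= (3, 4, 8) -> finishes; pool += (2, 1, 0) = (5, 5, 8)
  P1 needs (5, 3, 0) <= (5, 5, 8) -> finishes; pool += (1, 1, 1) = (6, 6, 9)
  P4 needs (0, 2, 1) <= (6, 6, 9) -> finishes; pool += (0, 1, 0) = (6, 7, 9)


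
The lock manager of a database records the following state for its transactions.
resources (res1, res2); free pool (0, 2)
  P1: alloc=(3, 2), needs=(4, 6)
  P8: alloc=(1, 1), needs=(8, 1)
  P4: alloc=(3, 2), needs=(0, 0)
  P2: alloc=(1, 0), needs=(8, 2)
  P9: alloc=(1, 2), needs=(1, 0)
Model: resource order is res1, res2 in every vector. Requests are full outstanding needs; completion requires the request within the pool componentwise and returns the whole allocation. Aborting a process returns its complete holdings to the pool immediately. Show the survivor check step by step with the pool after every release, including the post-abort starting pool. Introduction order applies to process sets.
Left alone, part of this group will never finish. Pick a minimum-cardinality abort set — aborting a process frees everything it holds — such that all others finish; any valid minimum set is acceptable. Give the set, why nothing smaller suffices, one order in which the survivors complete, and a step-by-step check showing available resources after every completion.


The answer: abort P8.
Key observation: no ordering could ever have run P2 before the abort of P8; with (1, 1) back in the pool it fits at step 4.
Why nothing smaller works: aborting no one leaves the state deadlocked as given.
The survivors complete as P4, P9, P1, P2. Verifying each step (starting from the post-abort pool):
  pool = (1, 3)
  run P4 (needs (0, 0), free (1, 3)); after release of (3, 2) the pool is (4, 5)
  run P9 (needs (1, 0), free (4, 5)); after release of (1, 2) the pool is (5, 7)
  run P1 (needs (4, 6), free (5, 7)); after release of (3, 2) the pool is (8, 9)
  run P2 (needs (8, 2), free (8, 9)); after release of (1, 0) the pool is (9, 9)


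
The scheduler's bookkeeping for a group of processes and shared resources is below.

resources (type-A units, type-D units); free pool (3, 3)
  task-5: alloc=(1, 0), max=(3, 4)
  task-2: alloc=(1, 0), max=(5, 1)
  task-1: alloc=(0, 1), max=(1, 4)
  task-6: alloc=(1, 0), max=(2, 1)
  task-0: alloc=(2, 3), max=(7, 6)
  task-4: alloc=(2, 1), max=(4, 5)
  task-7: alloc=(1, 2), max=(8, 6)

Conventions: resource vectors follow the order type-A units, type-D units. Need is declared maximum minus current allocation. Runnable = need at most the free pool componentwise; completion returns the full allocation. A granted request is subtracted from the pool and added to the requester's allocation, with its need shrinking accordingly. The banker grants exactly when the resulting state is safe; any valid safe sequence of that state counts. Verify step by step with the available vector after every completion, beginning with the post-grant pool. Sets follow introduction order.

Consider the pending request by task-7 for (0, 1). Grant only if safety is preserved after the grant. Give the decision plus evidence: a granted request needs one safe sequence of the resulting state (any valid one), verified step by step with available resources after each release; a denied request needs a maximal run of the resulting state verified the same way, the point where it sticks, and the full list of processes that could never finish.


DENY — the pretend-granted state is unsafe.
Key observation: after task-6, task-2 complete, (5, 2) is the best the pool ever gets, yet each leftover process wants more type-D units.
On the post-grant state, task-6, task-2 is a maximal run — nothing extends it. Verifying each step:
  pool = (3, 2)
  task-6: need (1, 1) fits (3, 2); releases (1, 0), pool now (4, 2)
  task-2: need (4, 1) fits (4, 2); releases (1, 0), pool now (5, 2)
  task-5 cannot run: need (2, 4) vs free (5, 2) (insufficient type-D units)
  task-1 cannot run: need (1, 3) vs free (5, 2) (insufficient type-D units)
  task-0 cannot run: need (5, 3) vs free (5, 2) (insufficient type-D units)
  task-4 cannot run: need (2, 4) vs free (5, 2) (insufficient type-D units)
  task-7 cannot run: need (7, 3) vs free (5, 2) (insufficient type-A units and type-D units)
Post-grant, the permanently blocked set is task-5, task-1, task-0, task-4 and task-7.


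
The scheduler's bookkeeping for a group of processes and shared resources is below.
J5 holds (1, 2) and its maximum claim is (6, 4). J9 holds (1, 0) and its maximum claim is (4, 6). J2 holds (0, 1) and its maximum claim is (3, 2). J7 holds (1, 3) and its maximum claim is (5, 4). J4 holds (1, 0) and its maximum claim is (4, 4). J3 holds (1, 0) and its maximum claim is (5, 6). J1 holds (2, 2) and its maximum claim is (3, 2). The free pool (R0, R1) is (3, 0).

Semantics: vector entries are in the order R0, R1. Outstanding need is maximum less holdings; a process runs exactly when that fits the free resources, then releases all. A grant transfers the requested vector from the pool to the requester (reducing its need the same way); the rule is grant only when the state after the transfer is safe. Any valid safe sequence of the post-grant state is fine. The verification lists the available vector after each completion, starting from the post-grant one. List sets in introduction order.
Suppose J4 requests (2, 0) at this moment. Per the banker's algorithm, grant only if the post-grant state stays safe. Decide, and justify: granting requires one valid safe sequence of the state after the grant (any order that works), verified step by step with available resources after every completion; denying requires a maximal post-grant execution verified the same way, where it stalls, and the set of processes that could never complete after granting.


DENY: after the grant no complete ordering would exist.
Key observation: after J1, J2 the pool peaks at (3, 3), and each blocked process is short somewhere: J5 on R0; J9 on R1; J7 on R0; J4 on R1; J3 on R0, R1.
On the post-grant state, J1, J2 is a maximal run — nothing extends it. Walking it through:
  pool = (1, 0)
  run J1 (needs (1, 0), free (1, 0)); after release of (2, 2) the pool is (3, 2)
  run J2 (needs (3, 1), free (3, 2)); after release of (0, 1) the pool is (3, 3)
  J5 cannot run: need (5, 2) vs free (3, 3) (insufficient R0)
  J9 cannot run: need (3, 6) vs free (3, 3) (insufficient R1)
  J7 cannot run: need (4, 1) vs free (3, 3) (insufficient R0)
  J4 cannot run: need (1, 4) vs free (3, 3) (insufficient R1)
  J3 cannot run: need (4, 6) vs free (3, 3) (insufficient R0 and R1)
Had the request been granted, J5, J9, J7, J4 and J3 could never finish.


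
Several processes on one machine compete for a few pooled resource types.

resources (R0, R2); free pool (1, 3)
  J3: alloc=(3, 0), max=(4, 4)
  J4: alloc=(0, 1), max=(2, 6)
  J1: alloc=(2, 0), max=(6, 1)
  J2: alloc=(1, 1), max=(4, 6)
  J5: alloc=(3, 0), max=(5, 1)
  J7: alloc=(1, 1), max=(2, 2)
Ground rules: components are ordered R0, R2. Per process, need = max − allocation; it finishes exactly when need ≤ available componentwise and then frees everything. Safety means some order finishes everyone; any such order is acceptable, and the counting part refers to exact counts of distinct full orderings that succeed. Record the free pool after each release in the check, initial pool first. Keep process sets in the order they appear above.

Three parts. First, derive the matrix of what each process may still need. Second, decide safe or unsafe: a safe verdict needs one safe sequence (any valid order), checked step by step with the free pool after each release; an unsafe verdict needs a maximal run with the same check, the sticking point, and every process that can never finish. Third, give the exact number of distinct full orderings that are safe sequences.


(1) Outstanding need per process (order R0, R2):
  J3: (1, 4)
  J4: (2, 5)
  J1: (4, 1)
  J2: (3, 5)
  J5: (2, 1)
  J7: (1, 1)
(2) UNSAFE — no complete ordering exists.
Key observation: no order helps: past J7, J5, J1, J3, the free pool tops out at (10, 4), below what each blocked process needs in R2.
A maximal execution: J7, J5, J1, J3 — then nothing else fits. Check, step by step:
  pool = (1, 3)
  J7: need (1, 1) fits (1, 3); releases (1, 1), pool now (2, 4)
  J5: need (2, 1) fits (2, 4); releases (3, 0), pool now (5, 4)
  J1: need (4, 1) fits (5, 4); releases (2, 0), pool now (7, 4)
  J3: need (1, 4) fits (7, 4); releases (3, 0), pool now (10, 4)
  J4 cannot run: need (2, 5) vs free (10, 4) (insufficient R2)
  J2 cannot run: need (3, 5) vs free (10, 4) (insufficient R2)
Permanently blocked: J4 and J2.
(3) The exact count: 0 of the possible complete orderings are safe sequences.


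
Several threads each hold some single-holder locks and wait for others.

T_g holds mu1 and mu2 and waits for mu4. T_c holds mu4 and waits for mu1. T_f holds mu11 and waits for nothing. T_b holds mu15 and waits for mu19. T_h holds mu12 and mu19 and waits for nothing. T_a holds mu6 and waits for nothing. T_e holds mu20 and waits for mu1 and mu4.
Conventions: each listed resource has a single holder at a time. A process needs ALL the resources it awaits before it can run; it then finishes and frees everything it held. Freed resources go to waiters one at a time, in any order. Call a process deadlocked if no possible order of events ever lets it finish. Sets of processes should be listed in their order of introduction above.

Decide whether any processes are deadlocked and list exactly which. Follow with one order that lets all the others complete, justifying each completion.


The deadlocked set is T_g, T_c and T_e.
Key observation: the cycle T_g -> T_c -> T_g can never break — each member waits on the next; T_e waits into the deadlock from upstream.
The rest can finish in the order T_f, T_h, T_a, T_b.
Step-by-step check:
  run T_f (it waits on nothing); releases mu11
  run T_h (it waits on nothing); releases mu12 and mu19
  run T_a (it waits on nothing); releases mu6
  T_b waits on mu19 — all released -> runs and releases mu15


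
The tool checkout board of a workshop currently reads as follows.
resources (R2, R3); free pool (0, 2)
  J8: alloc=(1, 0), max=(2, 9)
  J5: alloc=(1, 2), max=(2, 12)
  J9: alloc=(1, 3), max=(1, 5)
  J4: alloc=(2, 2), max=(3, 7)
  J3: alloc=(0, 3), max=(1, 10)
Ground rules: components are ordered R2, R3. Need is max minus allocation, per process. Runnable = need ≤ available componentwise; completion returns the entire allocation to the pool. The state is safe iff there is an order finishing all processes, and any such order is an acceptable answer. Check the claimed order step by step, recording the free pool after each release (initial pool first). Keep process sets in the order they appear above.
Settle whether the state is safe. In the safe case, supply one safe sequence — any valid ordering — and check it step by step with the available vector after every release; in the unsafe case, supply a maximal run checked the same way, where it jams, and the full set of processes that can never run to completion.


The state is SAFE; one workable sequence: J9, J4, J3, J8, J5.
Key observation: at J9 the run first touches a limit — (0, 2) against (0, 2), exact on a resource it actually requests.
Check, step by step:
  pool = (0, 2)
  J9: need (0, 2) fits (0, 2); releases (1, 3), pool now (1, 5)
  J4: need (1, 5) fits (1, 5); releases (2, 2), pool now (3, 7)
  J3: need (1, 7) fits (3, 7); releases (0, 3), pool now (3, 10)
  J8: need (1, 9) fits (3, 10); releases (1, 0), pool now (4, 10)
  J5: need (1, 10) fits (4, 10); releases (1, 2), pool now (5, 12)


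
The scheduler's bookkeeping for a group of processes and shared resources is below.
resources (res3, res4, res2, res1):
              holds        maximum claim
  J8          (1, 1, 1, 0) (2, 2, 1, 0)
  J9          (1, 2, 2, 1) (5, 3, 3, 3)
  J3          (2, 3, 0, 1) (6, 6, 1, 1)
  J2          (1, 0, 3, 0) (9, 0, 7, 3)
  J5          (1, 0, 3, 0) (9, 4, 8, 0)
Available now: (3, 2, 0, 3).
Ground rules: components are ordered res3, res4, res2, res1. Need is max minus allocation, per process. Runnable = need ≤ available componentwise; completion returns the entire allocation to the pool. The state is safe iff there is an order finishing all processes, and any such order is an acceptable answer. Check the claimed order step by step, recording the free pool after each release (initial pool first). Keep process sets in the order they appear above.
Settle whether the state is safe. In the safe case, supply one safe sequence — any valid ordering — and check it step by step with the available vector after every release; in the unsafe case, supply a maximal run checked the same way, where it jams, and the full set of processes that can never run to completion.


The state is UNSAFE.
Key observation: no order helps: past J8, J9, J3, the free pool tops out at (7, 8, 3, 5), below what each blocked process needs in res3.
The run J8, J9, J3 cannot be extended any further. Check, step by step:
  pool = (3, 2, 0, 3)
  J8: need (1, 1, 0, 0) fits (3, 2, 0, 3); releases (1, 1, 1, 0), pool now (4, 3, 1, 3)
  J9: need (4, 1, 1, 2) fits (4, 3, 1, 3); releases (1, 2, 2, 1), pool now (5, 5, 3, 4)
  J3: need (4, 3, 1, 0) fits (5, 5, 3, 4); releases (2, 3, 0, 1), pool now (7, 8, 3, 5)
  J2 still needs (8, 0, 4, 3) but only (7, 8, 3, 5) is free — short on res3 and res2
  J5 still needs (8, 4, 5, 0) but only (7, 8, 3, 5) is free — short on res3 and res2
Never able to finish: J2 and J5.


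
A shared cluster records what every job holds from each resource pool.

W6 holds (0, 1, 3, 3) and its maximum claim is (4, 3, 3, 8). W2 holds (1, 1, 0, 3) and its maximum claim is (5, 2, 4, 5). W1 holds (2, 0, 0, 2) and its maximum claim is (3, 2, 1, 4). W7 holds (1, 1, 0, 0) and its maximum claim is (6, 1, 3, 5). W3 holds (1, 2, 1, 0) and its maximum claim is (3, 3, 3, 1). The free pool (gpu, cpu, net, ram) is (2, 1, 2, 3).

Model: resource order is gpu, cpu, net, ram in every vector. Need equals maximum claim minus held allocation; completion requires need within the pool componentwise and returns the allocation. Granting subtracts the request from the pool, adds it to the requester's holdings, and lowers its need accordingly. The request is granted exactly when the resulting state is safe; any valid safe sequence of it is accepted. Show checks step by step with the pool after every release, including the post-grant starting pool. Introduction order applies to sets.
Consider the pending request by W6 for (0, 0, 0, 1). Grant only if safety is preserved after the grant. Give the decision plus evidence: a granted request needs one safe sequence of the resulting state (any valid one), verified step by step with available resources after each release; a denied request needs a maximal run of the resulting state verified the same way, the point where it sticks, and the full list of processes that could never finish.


GRANT. The post-grant state is safe; one safe sequence: W3, W1, W6, W2, W7.
Key observation: the grant leaves (2, 1, 2, 2) free — enough for W3, whose release restarts the cascade.
Check on the post-grant state, step by step:
  pool = (2, 1, 2, 2)
  W3: need (2, 1, 2, 1) fits (2, 1, 2, 2); releases (1, 2, 1, 0), pool now (3, 3, 3, 2)
  W1: need (1, 2, 1, 2) fits (3, 3, 3, 2); releases (2, 0, 0, 2), pool now (5, 3, 3, 4)
  W6: need (4, 2, 0, 4) fits (5, 3, 3, 4); releases (0, 1, 3, 4), pool now (5, 4, 6, 8)
  W2: need (4, 1, 4, 2) fits (5, 4, 6, 8); releases (1, 1, 0, 3), pool now (6, 5, 6, 11)
  W7: need (5, 0, 3, 5) fits (6, 5, 6, 11); releases (1, 1, 0, 0), pool now (7, 6, 6, 11)


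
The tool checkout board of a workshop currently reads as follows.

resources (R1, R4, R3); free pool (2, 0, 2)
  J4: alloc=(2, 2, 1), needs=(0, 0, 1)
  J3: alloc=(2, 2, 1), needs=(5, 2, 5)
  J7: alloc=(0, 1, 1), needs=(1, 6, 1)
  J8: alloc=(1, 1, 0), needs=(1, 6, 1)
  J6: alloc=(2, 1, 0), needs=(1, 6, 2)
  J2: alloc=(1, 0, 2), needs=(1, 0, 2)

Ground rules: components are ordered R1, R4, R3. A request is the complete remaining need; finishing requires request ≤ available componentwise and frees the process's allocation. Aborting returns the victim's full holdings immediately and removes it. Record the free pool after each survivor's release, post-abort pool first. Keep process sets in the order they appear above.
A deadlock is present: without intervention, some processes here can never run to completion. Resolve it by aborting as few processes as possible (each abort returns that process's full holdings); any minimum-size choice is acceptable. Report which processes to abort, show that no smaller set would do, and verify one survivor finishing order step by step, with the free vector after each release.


Abort J8 and J6.
Key observation: the deadlocked J7 becomes finishable only because J8 and J6 released (3, 2, 0); it completes at step 4 below.
Minimality, checking each single-abort alternative: J4 alone leaves J7 blocked (short on R4); J3 alone leaves J7 blocked (short on R4); J7 alone leaves J8 blocked (short on R4); J8 alone leaves J7 blocked (short on R4); J6 alone leaves J7 blocked (short on R4); J2 alone leaves J7 blocked (short on R4).
The survivors complete as J2, J4, J3, J7. Walking it through (starting from the post-abort pool):
  pool = (5, 2, 2)
  run J2 (needs (1, 0, 2), free (5, 2, 2)); after release of (1, 0, 2) the pool is (6, 2, 4)
  run J4 (needs (0, 0, 1), free (6, 2, 4)); after release of (2, 2, 1) the pool is (8, 4, 5)
  run J3 (needs (5, 2, 5), free (8, 4, 5)); after release of (2, 2, 1) the pool is (10, 6, 6)
  run J7 (needs (1, 6, 1), free (10, 6, 6)); after release of (0, 1, 1) the pool is (10, 7, 7)


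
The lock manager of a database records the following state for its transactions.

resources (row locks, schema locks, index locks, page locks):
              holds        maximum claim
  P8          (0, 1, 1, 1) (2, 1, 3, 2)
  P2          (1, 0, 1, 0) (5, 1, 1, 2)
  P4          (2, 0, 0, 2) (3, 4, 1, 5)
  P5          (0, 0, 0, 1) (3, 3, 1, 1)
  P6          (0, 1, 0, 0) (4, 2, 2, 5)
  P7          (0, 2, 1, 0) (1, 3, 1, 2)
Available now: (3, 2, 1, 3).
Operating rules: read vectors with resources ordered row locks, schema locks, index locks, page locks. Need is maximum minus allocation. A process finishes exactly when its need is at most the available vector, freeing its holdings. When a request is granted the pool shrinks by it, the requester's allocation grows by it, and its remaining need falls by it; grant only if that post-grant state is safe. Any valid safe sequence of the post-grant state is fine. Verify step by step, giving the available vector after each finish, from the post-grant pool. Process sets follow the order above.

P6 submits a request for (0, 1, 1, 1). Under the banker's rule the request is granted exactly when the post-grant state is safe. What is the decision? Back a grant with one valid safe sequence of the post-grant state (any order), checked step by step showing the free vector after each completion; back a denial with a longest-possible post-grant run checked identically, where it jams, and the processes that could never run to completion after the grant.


DENY: after the grant no complete ordering would exist.
Key observation: after P7, P5 the pool peaks at (3, 3, 1, 3), and each blocked process is short somewhere: P8 on index locks; P2 on row locks; P4 on schema locks; P6 on row locks, page locks.
After a pretend grant, a maximal execution: P7, P5 — then nothing else fits. Step-by-step check:
  pool = (3, 1, 0, 2)
  run P7 (needs (1, 1, 0, 2), free (3, 1, 0, 2)); after release of (0, 2, 1, 0) the pool is (3, 3, 1, 2)
  run P5 (needs (3, 3, 1, 0), free (3, 3, 1, 2)); after release of (0, 0, 0, 1) the pool is (3, 3, 1, 3)
  P8 still needs (2, 0, 2, 1) but only (3, 3, 1, 3) is free — short on index locks
  P2 still needs (4, 1, 0, 2) but only (3, 3, 1, 3) is free — short on row locks
  P4 still needs (1, 4, 1, 3) but only (3, 3, 1, 3) is free — short on schema locks
  P6 still needs (4, 0, 1, 4) but only (3, 3, 1, 3) is free — short on row locks and page locks
Processes that could never finish after the grant: P8, P2, P4 and P6.


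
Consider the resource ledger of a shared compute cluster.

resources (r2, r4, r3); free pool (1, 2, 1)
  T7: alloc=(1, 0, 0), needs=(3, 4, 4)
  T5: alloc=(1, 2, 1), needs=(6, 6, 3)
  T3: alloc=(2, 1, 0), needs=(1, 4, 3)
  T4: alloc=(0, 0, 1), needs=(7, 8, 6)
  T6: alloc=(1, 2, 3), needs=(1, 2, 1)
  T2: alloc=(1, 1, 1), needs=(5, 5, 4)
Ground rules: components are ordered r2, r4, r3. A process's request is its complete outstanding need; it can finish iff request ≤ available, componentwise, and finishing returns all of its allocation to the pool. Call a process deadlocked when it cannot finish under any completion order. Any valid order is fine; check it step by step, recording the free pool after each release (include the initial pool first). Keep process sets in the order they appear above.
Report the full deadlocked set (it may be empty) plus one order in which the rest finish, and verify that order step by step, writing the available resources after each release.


The deadlocked set is empty.
Key observation: the pool covers T6 at once, and every later process fits after earlier releases.
One completion order for the rest: T6, T3, T7, T2, T5, T4. Check, step by step:
  pool = (1, 2, 1)
  run T6 (needs (1, 2, 1), free (1, 2, 1)); after release of (1, 2, 3) the pool is (2, 4, 4)
  run T3 (needs (1, 4, 3), free (2, 4, 4)); after release of (2, 1, 0) the pool is (4, 5, 4)
  run T7 (needs (3, 4, 4), free (4, 5, 4)); after release of (1, 0, 0) the pool is (5, 5, 4)
  run T2 (needs (5, 5, 4), free (5, 5, 4)); after release of (1, 1, 1) the pool is (6, 6, 5)
  run T5 (needs (6, 6, 3), free (6, 6, 5)); after release of (1, 2, 1) the pool is (7, 8, 6)
  run T4 (needs (7, 8, 6), free (7, 8, 6)); after release of (0, 0, 1) the pool is (7, 8, 7)


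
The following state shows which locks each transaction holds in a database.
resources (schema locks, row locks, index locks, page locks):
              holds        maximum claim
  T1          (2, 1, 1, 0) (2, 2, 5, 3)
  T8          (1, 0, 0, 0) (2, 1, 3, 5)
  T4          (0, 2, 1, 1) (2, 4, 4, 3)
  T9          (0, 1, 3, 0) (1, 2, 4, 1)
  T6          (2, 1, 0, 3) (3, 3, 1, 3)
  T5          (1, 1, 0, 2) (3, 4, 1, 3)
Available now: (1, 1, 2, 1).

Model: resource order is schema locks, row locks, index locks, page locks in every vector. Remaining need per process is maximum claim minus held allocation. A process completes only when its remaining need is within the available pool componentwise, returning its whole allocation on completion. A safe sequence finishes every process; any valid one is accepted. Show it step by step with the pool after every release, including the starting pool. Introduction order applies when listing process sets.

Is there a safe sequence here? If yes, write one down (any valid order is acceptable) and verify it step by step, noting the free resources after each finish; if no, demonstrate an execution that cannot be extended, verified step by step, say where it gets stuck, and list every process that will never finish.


The state is SAFE; one workable sequence: T9, T6, T4, T8, T5, T1.
Key observation: T9 is the earliest step where a requested resource binds exactly: need (1, 1, 1, 1), pool (1, 1, 2, 1) at its turn.
Walking it through:
  pool = (1, 1, 2, 1)
  T9: need (1, 1, 1, 1) fits (1, 1, 2, 1); releases (0, 1, 3, 0), pool now (1, 2, 5, 1)
  T6: need (1, 2, 1, 0) fits (1, 2, 5, 1); releases (2, 1, 0, 3), pool now (3, 3, 5, 4)
  T4: need (2, 2, 3, 2) fits (3, 3, 5, 4); releases (0, 2, 1, 1), pool now (3, 5, 6, 5)
  T8: need (1, 1, 3, 5) fits (3, 5, 6, 5); releases (1, 0, 0, 0), pool now (4, 5, 6, 5)
  T5: need (2, 3, 1, 1) fits (4, 5, 6, 5); releases (1, 1, 0, 2), pool now (5, 6, 6, 7)
  T1: need (0, 1, 4, 3) fits (5, 6, 6, 7); releases (2, 1, 1, 0), pool now (7, 7, 7, 7)


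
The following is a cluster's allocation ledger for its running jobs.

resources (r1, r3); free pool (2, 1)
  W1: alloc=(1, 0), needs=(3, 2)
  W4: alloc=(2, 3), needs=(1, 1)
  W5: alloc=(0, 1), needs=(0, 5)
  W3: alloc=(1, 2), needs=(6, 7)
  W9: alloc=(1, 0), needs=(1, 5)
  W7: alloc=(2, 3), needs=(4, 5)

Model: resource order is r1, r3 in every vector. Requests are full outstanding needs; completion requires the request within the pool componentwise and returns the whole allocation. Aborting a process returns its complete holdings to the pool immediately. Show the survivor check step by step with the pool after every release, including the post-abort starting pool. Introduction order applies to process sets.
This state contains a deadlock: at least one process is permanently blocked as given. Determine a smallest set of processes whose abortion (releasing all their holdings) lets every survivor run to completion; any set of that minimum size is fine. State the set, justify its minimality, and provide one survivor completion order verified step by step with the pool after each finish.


Minimum abort set: W3.
Key observation: W9 could never have finished before the abort; with (1, 2) returned by W3, it fits at step 3.
Minimality: the empty abort set fails — the state is deadlocked as it stands.
The survivors complete as W1, W4, W9, W7, W5. Walking it through (starting from the post-abort pool):
  pool = (3, 3)
  W1 needs (3, 2) <= (3, 3) -> finishes; pool += (1, 0) = (4, 3)
  W4 needs (1, 1) <= (4, 3) -> finishes; pool += (2, 3) = (6, 6)
  W9 needs (1, 5) <= (6, 6) -> finishes; pool += (1, 0) = (7, 6)
  W7 needs (4, 5) <= (7, 6) -> finishes; pool += (2, 3) = (9, 9)
  W5 needs (0, 5) <= (9, 9) -> finishes; pool += (0, 1) = (9, 10)


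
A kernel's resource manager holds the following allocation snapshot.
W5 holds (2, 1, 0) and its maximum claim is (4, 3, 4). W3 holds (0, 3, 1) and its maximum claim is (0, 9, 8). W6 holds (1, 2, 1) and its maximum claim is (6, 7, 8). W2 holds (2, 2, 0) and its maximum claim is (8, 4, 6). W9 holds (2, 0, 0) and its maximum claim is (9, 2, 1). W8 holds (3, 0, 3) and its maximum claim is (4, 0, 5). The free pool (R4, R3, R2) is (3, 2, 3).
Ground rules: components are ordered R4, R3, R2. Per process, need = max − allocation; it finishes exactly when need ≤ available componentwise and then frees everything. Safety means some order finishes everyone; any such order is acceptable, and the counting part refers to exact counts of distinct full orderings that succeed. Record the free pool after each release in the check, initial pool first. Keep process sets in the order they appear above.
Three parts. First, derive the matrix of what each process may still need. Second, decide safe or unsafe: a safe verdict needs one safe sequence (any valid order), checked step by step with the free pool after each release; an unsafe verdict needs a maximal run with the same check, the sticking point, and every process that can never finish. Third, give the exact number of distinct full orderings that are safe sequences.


(1) Remaining need (order R4, R3, R2):
  W5: (2, 2, 4)
  W3: (0, 6, 7)
  W6: (5, 5, 7)
  W2: (6, 2, 6)
  W9: (7, 2, 1)
  W8: (1, 0, 2)
(2) The state is UNSAFE.
Key observation: no order helps: past W8, W5, W9, W2, the free pool tops out at (12, 5, 6), below what each blocked process needs in R2.
A maximal execution: W8, W5, W9, W2 — then nothing else fits. Walking it through:
  pool = (3, 2, 3)
  run W8 (needs (1, 0, 2), free (3, 2, 3)); after release of (3, 0, 3) the pool is (6, 2, 6)
  run W5 (needs (2, 2, 4), free (6, 2, 6)); after release of (2, 1, 0) the pool is (8, 3, 6)
  run W9 (needs (7, 2, 1), free (8, 3, 6)); after release of (2, 0, 0) the pool is (10, 3, 6)
  run W2 (needs (6, 2, 6), free (10, 3, 6)); after release of (2, 2, 0) the pool is (12, 5, 6)
  W3 still needs (0, 6, 7) but only (12, 5, 6) is free — short on R3 and R2
  W6 still needs (5, 5, 7) but only (12, 5, 6) is free — short on R2
Permanently blocked: W3 and W6.
(3) Precisely 0 of the possible complete orderings are safe sequences.


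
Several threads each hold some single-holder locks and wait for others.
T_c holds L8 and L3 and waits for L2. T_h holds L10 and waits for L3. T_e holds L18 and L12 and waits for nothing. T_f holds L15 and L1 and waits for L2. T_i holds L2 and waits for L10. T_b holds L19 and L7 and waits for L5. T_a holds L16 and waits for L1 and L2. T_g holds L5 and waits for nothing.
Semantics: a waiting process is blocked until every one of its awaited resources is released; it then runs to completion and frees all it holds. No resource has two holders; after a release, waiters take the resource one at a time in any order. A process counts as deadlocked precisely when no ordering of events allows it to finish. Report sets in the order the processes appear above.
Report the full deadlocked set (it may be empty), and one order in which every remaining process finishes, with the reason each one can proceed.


The deadlocked set is T_c, T_h, T_f, T_i and T_a.
Key observation: the loop T_c -> T_i -> T_h -> T_c blocks itself forever; T_f and T_a wait into the deadlock from upstream.
The rest can finish in the order T_g, T_e, T_b.
Step-by-step check:
  T_g waits on nothing -> runs at once and releases L5
  T_e waits on nothing -> runs at once and releases L18 and L12
  T_b: everything it awaited (L5) is free; runs, freeing L19 and L7


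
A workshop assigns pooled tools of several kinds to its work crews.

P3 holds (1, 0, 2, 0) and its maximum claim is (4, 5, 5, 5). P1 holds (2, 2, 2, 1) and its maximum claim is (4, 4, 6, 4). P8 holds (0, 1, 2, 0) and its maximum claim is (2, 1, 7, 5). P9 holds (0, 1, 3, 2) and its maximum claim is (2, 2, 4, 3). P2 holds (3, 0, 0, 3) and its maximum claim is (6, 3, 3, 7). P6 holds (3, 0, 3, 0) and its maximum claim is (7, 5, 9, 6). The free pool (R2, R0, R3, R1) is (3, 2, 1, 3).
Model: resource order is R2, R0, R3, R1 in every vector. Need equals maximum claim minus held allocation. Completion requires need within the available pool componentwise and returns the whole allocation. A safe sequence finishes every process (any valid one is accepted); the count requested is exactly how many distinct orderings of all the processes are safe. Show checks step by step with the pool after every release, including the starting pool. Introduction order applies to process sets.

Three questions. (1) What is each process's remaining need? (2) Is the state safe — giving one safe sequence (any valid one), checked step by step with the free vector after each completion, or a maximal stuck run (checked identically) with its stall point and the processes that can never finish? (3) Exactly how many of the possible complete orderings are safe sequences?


(1) Remaining need (order R2, R0, R3, R1):
  P3: (3, 5, 3, 5)
  P1: (2, 2, 4, 3)
  P8: (2, 0, 5, 5)
  P9: (2, 1, 1, 1)
  P2: (3, 3, 3, 4)
  P6: (4, 5, 6, 6)
(2) SAFE — a valid safe sequence is P9, P1, P2, P6, P3, P8.
Key observation: at P9 the run first touches a limit — (2, 1, 1, 1) against (3, 2, 1, 3), exact on a resource it actually requests.
Walking it through:
  pool = (3, 2, 1, 3)
  P9 needs (2, 1, 1, 1) <= (3, 2, 1, 3) -> finishes; pool += (0, 1, 3, 2) = (3, 3, 4, 5)
  P1 needs (2, 2, 4, 3) <= (3, 3, 4, 5) -> finishes; pool += (2, 2, 2, 1) = (5, 5, 6, 6)
  P2 needs (3, 3, 3, 4) <= (5, 5, 6, 6) -> finishes; pool += (3, 0, 0, 3) = (8, 5, 6, 9)
  P6 needs (4, 5, 6, 6) <= (8, 5, 6, 9) -> finishes; pool += (3, 0, 3, 0) = (11, 5, 9, 9)
  P3 needs (3, 5, 3, 5) <= (11, 5, 9, 9) -> finishes; pool += (1, 0, 2, 0) = (12, 5, 11, 9)
  P8 needs (2, 0, 5, 5) <= (12, 5, 11, 9) -> finishes; pool += (0, 1, 2, 0) = (12, 6, 13, 9)
(3) The exact count: 30 of the possible complete orderings are safe sequences.


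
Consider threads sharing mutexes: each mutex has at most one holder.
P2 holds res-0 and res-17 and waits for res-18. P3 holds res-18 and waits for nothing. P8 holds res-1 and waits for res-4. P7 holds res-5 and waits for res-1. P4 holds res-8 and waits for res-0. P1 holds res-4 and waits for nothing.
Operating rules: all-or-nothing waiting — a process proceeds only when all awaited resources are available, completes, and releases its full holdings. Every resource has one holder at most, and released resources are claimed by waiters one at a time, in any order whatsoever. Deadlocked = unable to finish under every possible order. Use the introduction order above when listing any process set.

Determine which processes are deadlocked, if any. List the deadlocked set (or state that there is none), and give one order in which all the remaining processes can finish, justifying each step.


Nothing here is deadlocked.
Key observation: there is no circular wait here — follow any chain and it reaches a process that is free to run now.
One completion order for the rest: P3, P1, P2, P8, P4, P7.
Walking it through:
  P3: no waits; runs immediately, freeing res-18
  P1: no waits; runs immediately, freeing res-4
  P2 waits on res-18 — all released -> runs and releases res-0 and res-17
  P8 waits on res-4 — all released -> runs and releases res-1
  P4 waits on res-0 — all released -> runs and releases res-8
  P7 waits on res-1 — all released -> runs and releases res-5


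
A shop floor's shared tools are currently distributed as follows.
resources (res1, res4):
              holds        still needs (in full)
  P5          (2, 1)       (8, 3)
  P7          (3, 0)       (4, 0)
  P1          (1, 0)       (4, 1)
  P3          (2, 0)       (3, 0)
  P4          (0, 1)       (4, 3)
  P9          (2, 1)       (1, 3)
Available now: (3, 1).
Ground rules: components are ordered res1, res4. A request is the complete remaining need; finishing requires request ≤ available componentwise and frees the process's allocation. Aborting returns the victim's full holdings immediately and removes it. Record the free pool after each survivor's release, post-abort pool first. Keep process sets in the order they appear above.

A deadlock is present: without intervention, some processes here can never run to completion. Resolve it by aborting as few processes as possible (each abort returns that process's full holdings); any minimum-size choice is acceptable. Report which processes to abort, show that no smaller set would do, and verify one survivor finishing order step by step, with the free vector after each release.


The answer: abort P5 and P4.
Key observation: no ordering could ever have run P9 before the abort of P5 and P4; with (2, 2) back in the pool it fits at step 4.
No one abort is enough; case by case: P5 alone leaves P4 blocked (short on res4); P7 alone leaves P5 blocked (short on res4); P1 alone leaves P5 blocked (short on res4); P3 alone leaves P5 blocked (short on res4); P4 alone leaves P5 blocked (short on res4); P9 alone leaves P5 blocked (short on res4).
One survivor order: P1, P3, P7, P9. Walking it through (post-abort pool first):
  pool = (5, 3)
  run P1 (needs (4, 1), free (5, 3)); after release of (1, 0) the pool is (6, 3)
  run P3 (needs (3, 0), free (6, 3)); after release of (2, 0) the pool is (8, 3)
  run P7 (needs (4, 0), free (8, 3)); after release of (3, 0) the pool is (11, 3)
  run P9 (needs (1, 3), free (11, 3)); after release of (2, 1) the pool is (13, 4)


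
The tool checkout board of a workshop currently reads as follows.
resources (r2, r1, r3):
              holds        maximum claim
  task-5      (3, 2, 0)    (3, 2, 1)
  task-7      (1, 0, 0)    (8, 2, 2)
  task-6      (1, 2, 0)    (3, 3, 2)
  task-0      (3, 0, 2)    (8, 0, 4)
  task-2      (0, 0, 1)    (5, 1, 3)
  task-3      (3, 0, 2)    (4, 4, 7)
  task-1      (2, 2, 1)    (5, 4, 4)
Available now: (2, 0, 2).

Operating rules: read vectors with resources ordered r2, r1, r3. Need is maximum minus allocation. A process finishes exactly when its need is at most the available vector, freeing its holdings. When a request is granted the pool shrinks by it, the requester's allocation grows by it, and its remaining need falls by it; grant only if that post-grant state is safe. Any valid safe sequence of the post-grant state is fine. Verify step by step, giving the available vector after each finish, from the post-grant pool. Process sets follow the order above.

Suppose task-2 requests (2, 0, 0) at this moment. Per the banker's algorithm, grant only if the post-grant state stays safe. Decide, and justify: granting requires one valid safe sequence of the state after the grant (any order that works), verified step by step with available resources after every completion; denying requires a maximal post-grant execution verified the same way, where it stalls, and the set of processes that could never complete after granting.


GRANT: granting preserves safety; a valid post-grant sequence is task-5, task-6, task-2, task-1, task-7, task-0, task-3.
Key observation: granting shrinks the pool to (0, 0, 2), yet task-5 still fits and the chain goes through.
Verifying the post-grant state step by step:
  pool = (0, 0, 2)
  task-5 needs (0, 0, 1) <= (0, 0, 2) -> finishes; pool += (3, 2, 0) = (3, 2, 2)
  task-6 needs (2, 1, 2) <= (3, 2, 2) -> finishes; pool += (1, 2, 0) = (4, 4, 2)
  task-2 needs (3, 1, 2) <= (4, 4, 2) -> finishes; pool += (2, 0, 1) = (6, 4, 3)
  task-1 needs (3, 2, 3) <= (6, 4, 3) -> finishes; pool += (2, 2, 1) = (8, 6, 4)
  task-7 needs (7, 2, 2) <= (8, 6, 4) -> finishes; pool += (1, 0, 0) = (9, 6, 4)
  task-0 needs (5, 0, 2) <= (9, 6, 4) -> finishes; pool += (3, 0, 2) = (12, 6, 6)
  task-3 needs (1, 4, 5) <= (12, 6, 6) -> finishes; pool += (3, 0, 2) = (15, 6, 8)


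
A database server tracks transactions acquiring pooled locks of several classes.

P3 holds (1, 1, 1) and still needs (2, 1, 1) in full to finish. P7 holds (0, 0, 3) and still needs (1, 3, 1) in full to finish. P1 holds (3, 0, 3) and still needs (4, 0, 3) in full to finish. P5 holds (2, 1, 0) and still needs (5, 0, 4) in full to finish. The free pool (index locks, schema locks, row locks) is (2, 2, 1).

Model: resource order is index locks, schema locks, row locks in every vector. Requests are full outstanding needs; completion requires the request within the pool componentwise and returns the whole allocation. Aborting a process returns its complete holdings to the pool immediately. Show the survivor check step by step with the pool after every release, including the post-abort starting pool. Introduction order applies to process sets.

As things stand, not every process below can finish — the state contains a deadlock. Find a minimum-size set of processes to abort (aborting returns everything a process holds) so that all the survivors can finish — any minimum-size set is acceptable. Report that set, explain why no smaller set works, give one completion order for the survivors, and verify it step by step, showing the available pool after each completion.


The answer: abort P1.
Key observation: the deadlocked P5 becomes finishable only because P1 released (3, 0, 3); it completes at step 2 below.
Minimality: the empty abort set fails — the state is deadlocked as it stands.
One survivor order: P3, P5, P7. Step-by-step check (post-abort pool first):
  pool = (5, 2, 4)
  P3 needs (2, 1, 1) <= (5, 2, 4) -> finishes; pool += (1, 1, 1) = (6, 3, 5)
  P5 needs (5, 0, 4) <= (6, 3, 5) -> finishes; pool += (2, 1, 0) = (8, 4, 5)
  P7 needs (1, 3, 1) <= (8, 4, 5) -> finishes; pool += (0, 0, 3) = (8, 4, 8)
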